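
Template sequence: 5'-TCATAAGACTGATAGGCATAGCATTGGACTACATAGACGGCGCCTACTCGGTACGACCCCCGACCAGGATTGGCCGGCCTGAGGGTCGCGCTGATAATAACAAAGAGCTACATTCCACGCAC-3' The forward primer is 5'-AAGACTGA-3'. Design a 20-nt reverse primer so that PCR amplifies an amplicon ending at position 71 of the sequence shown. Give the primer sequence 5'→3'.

5'-AATCCTGGTCGGGGGTCGTA-3'

The forward primer binds at positions 5–12; the product's 3' end on the top strand is position 71.
The reverse primer anneals to the top strand over positions 52–71, i.e. to TACGACCCCCGACCAGGATT.
Its sequence written 5'→3' is the reverse complement: AATCCTGGTCGGGGGTCGTA.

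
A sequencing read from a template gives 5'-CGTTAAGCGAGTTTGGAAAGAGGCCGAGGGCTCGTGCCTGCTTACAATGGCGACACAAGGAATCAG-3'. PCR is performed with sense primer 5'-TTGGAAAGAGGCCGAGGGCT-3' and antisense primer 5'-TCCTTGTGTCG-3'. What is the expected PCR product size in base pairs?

Forward primer TTGGAAAGAGGCCGAGGGCT is found on the top strand at positions 13–32.
The reverse primer's reverse complement is CGACACAAGGA, which matches the template at positions 51–61.
Amplicon spans positions 13–61: 49 bp.

49 bp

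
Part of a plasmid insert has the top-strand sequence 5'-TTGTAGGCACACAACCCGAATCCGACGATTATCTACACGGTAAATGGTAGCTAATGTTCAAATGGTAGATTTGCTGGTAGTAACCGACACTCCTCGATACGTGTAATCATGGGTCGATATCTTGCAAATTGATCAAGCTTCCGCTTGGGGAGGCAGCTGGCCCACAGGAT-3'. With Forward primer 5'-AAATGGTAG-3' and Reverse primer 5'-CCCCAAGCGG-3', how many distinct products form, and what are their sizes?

Two products: 109 bp, 91 bp

The forward primer AAATGGTAG matches the top strand at positions 42–50, 60–68.
The reverse primer's reverse complement is CCGCTTGGGG, matching at positions 141–150.
Each forward site pairs with the reverse site to give a product ending at position 150: sizes 109, 91 bp.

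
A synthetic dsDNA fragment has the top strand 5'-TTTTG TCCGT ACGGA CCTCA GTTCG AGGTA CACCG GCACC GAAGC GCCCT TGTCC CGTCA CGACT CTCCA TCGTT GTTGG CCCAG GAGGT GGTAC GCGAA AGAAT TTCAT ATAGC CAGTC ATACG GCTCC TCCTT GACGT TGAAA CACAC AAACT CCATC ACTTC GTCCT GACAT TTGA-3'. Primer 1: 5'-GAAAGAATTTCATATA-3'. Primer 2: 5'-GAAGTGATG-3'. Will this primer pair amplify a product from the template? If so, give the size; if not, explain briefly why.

Primer 1 (GAAAGAATTTCATATA) matches the top strand at positions 98–113; it acts as a forward primer.
Primer 2's reverse complement is CATCACTTC, matching the top strand at positions 157–165; it acts as a reverse primer.
The 3' ends face each other across positions 98–165, giving a 68 bp product.

Yes — a 68 bp product.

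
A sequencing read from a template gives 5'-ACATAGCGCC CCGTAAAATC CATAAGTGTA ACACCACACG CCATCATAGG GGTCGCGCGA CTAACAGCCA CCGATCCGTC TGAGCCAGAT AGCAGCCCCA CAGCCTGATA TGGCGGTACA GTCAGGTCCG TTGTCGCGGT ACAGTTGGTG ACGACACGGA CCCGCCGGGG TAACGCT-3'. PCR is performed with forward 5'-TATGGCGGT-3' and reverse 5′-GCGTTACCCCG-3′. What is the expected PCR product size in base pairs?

68 bp

Forward primer TATGGCGGT is found on the top strand at positions 109–117.
Taking the reverse complement of GCGTTACCCCG gives CGGGGTAACGC, found at positions 166–176 on the template; the primer anneals here to the top strand with its 3' end pointing upstream.
The product runs from position 109 to position 176, so its length is 176 − 109 + 1 = 68 bp.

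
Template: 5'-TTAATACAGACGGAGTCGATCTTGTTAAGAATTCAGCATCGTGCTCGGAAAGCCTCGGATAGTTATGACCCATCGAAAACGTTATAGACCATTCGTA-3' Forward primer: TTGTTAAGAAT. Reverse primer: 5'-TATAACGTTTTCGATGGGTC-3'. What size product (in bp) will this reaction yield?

Scanning the template, TTGTTAAGAAT occurs at positions 22–32; this primer anneals to the bottom strand there with its 3' end pointing downstream.
The reverse primer's reverse complement is GACCCATCGAAAACGTTATA, which matches the template at positions 67–86.
Product length = (reverse-primer end) − (forward-primer start) + 1 = 86 − 22 + 1 = 65 bp.

65 bp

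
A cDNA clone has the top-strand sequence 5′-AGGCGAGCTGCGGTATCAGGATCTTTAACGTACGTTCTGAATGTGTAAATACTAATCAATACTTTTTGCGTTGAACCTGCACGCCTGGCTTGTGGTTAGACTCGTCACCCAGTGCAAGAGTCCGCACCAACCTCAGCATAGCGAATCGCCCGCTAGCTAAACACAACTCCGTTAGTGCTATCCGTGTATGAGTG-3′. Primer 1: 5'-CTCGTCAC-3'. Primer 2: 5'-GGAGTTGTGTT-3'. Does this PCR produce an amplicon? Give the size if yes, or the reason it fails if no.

Primer 1 (CTCGTCAC) matches the top strand at positions 101–108; it acts as a forward primer.
Primer 2's reverse complement is AACACAACTCC, matching the top strand at positions 160–170; it acts as a reverse primer.
The 3' ends face each other across positions 101–170, giving a 70 bp product.

Yes — a 70 bp product.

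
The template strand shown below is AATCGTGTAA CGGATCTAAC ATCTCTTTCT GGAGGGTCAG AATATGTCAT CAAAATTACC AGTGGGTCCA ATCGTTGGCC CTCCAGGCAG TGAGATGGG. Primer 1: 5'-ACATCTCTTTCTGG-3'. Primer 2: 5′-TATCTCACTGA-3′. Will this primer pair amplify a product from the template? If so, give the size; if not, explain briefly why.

Primer 2 (TATCTCACTGA) does not match the top strand, and its reverse complement TCAGTGAGATA does not match either.
With no annealing site for primer 2, no amplification occurs.

No product — primer 2 has no binding site in the template.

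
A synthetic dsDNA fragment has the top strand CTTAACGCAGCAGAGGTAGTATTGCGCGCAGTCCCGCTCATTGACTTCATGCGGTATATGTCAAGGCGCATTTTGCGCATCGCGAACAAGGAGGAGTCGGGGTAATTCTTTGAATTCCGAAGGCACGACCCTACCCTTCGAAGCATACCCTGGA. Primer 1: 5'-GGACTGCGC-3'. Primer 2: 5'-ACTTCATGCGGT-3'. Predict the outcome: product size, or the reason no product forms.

Primer 1 (GGACTGCGC) has reverse complement GCGCAGTCC, which matches the top strand at positions 26–34; primer 1 anneals to the top strand there with its 3' end pointing upstream toward position 26.
Primer 2 (ACTTCATGCGGT) matches the top strand directly at positions 44–55; it anneals to the bottom strand with its 3' end pointing downstream toward position 55.
The 3' ends diverge (primer 1 extends toward position 1, primer 2 toward position 154), so the primers never converge on a shared product.

No product — the primers' 3' ends point away from each other.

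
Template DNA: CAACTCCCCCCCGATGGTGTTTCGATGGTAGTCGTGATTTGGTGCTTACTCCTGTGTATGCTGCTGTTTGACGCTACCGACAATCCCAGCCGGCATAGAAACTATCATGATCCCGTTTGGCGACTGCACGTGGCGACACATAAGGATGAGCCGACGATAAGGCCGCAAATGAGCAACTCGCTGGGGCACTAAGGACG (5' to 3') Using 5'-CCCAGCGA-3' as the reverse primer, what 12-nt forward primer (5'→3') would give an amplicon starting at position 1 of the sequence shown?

5'-CAACTCCCCCCC-3'

The reverse primer's reverse complement TCGCTGGG matches the template at positions 178–185; the product starts at position 1.
The forward primer is identical to the top strand over positions 1–12: CAACTCCCCCCC.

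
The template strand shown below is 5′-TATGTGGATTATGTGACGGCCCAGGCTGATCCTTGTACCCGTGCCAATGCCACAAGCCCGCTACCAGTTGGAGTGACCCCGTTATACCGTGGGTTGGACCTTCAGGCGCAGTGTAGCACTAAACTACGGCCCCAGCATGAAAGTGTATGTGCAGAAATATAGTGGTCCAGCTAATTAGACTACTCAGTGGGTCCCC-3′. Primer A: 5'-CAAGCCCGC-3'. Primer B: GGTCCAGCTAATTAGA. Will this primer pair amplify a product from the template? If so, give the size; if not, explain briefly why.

Primer A (CAAGCCCGC) matches the top strand at positions 53–61 (3' end points downstream).
Primer B (GGTCCAGCTAATTAGA) also matches the top strand directly, at positions 164–179 — its reverse complement TCTAATTAGCTGGACC is not present.
Both primers anneal to the bottom strand with 3' ends pointing the same way, so neither can prime synthesis back toward the other.

No product — both primers anneal to the same strand and extend in the same direction.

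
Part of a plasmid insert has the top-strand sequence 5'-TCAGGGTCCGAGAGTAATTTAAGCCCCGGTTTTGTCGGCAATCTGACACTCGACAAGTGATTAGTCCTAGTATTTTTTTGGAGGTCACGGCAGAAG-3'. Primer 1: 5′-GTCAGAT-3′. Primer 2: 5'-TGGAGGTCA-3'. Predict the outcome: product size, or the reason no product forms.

No product — the primers' 3' ends point away from each other.

Primer 1 (GTCAGAT) has reverse complement ATCTGAC, which matches the top strand at positions 41–47; primer 1 anneals to the top strand there with its 3' end pointing upstream toward position 41.
Primer 2 (TGGAGGTCA) matches the top strand directly at positions 79–87; it anneals to the bottom strand with its 3' end pointing downstream toward position 87.
The 3' ends diverge (primer 1 extends toward position 1, primer 2 toward position 96), so the primers never converge on a shared product.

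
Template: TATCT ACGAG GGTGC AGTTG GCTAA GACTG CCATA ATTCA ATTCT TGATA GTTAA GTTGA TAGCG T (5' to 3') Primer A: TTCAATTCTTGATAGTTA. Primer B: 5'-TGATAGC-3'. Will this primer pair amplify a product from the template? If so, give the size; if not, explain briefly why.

No product — both primers anneal to the same strand and extend in the same direction.

Primer A (TTCAATTCTTGATAGTTA) matches the top strand at positions 37–54 (3' end points downstream).
Primer B (TGATAGC) also matches the top strand directly, at positions 58–64 — its reverse complement GCTATCA is not present.
Both primers anneal to the bottom strand with 3' ends pointing the same way, so neither can prime synthesis back toward the other.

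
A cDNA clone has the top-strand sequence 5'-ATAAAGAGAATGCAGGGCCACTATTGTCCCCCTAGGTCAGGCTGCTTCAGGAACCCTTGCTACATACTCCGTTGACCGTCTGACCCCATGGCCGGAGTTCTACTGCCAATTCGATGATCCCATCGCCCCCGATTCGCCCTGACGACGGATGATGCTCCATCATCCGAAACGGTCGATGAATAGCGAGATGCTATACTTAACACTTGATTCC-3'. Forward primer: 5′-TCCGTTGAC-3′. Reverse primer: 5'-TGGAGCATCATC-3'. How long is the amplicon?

92 bp

Scanning the template, TCCGTTGAC occurs at positions 68–76; this primer anneals to the bottom strand there with its 3' end pointing downstream.
The reverse primer's reverse complement is GATGATGCTCCA, which matches the template at positions 148–159.
The product runs from position 68 to position 159, so its length is 159 − 68 + 1 = 92 bp.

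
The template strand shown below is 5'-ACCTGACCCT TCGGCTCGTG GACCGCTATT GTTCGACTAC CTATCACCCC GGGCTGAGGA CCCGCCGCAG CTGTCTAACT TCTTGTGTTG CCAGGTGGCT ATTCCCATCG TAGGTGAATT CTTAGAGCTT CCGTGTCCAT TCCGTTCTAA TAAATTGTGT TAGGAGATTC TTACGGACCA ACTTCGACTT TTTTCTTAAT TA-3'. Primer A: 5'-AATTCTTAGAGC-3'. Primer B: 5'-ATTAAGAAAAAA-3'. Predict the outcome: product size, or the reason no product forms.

Yes — an 84 bp product.

Primer A (AATTCTTAGAGC) matches the top strand at positions 117–128; it acts as a forward primer.
Primer B's reverse complement is TTTTTTCTTAAT, matching the top strand at positions 189–200; it acts as a reverse primer.
The 3' ends face each other across positions 117–200, giving an 84 bp product.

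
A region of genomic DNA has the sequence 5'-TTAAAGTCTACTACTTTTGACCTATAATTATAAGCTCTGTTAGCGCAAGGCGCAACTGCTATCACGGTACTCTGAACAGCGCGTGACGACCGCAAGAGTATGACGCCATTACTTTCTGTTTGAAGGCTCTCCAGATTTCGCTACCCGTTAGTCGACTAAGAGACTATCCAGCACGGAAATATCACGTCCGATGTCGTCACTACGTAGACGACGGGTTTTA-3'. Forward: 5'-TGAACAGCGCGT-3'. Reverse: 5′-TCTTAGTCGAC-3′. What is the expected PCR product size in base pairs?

89 bp

Forward primer TGAACAGCGCGT is found on the top strand at positions 73–84.
Reverse complement of the reverse primer: GTCGACTAAGA. This occurs on the top strand at positions 151–161.
Product length = (reverse-primer end) − (forward-primer start) + 1 = 161 − 73 + 1 = 89 bp.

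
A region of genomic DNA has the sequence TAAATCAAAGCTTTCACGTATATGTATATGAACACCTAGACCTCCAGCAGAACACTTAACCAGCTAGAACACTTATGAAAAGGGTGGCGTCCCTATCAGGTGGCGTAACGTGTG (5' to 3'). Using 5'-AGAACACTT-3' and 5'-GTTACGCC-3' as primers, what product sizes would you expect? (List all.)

61 bp, 44 bp

The forward primer AGAACACTT matches the top strand at positions 49–57, 66–74.
The reverse primer's reverse complement is GGCGTAAC, matching at positions 102–109.
Each forward site pairs with the reverse site to give a product ending at position 109: sizes 61, 44 bp.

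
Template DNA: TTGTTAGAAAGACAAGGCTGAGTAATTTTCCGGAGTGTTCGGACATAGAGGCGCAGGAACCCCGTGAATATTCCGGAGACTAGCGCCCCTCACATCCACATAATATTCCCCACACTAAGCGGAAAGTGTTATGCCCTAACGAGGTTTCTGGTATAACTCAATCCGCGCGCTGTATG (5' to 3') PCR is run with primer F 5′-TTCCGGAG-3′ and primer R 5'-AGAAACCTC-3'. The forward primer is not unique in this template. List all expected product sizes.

The forward primer TTCCGGAG matches the top strand at positions 28–35, 71–78.
The reverse primer's reverse complement is GAGGTTTCT, matching at positions 141–149.
Each forward site pairs with the reverse site to give a product ending at position 149: sizes 122, 79 bp.

122 bp, 79 bp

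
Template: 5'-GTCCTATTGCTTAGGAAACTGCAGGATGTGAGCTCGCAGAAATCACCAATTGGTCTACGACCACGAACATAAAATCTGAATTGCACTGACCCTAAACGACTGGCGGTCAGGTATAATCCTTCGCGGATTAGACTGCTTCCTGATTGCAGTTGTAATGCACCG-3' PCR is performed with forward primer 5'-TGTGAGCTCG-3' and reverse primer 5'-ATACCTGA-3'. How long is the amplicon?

88 bp

Scanning the template, TGTGAGCTCG occurs at positions 27–36; this primer anneals to the bottom strand there with its 3' end pointing downstream.
Taking the reverse complement of ATACCTGA gives TCAGGTAT, found at positions 107–114 on the template; the primer anneals here to the top strand with its 3' end pointing upstream.
Amplicon spans positions 27–114: 88 bp.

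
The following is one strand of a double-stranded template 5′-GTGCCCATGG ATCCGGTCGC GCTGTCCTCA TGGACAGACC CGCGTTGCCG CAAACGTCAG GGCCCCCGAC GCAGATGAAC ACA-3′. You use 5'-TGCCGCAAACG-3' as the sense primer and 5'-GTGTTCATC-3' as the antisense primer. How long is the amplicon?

37 bp

The forward primer matches the template at positions 46–56.
Taking the reverse complement of GTGTTCATC gives GATGAACAC, found at positions 74–82 on the template; the primer anneals here to the top strand with its 3' end pointing upstream.
The product runs from position 46 to position 82, so its length is 82 − 46 + 1 = 37 bp.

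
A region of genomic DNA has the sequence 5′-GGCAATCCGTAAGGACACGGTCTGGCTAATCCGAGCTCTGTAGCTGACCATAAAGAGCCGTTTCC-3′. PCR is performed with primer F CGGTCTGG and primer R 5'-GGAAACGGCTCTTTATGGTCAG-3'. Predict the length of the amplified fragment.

48 bp

The forward primer matches the template at positions 18–25.
The reverse primer's reverse complement is CTGACCATAAAGAGCCGTTTCC, which matches the template at positions 44–65.
Amplicon spans positions 18–65: 48 bp.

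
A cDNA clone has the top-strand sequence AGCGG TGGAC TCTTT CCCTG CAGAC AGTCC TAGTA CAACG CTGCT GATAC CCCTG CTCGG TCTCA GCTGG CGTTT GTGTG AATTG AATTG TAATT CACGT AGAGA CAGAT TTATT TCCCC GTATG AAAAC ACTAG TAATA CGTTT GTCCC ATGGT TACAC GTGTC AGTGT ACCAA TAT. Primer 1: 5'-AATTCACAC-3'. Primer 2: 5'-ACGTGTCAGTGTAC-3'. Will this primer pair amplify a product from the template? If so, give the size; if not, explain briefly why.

No product — the primers' 3' ends point away from each other.

Primer 1 (AATTCACAC) has reverse complement GTGTGAATT, which matches the top strand at positions 76–84; primer 1 anneals to the top strand there with its 3' end pointing upstream toward position 76.
Primer 2 (ACGTGTCAGTGTAC) matches the top strand directly at positions 159–172; it anneals to the bottom strand with its 3' end pointing downstream toward position 172.
The 3' ends diverge (primer 1 extends toward position 1, primer 2 toward position 178), so the primers never converge on a shared product.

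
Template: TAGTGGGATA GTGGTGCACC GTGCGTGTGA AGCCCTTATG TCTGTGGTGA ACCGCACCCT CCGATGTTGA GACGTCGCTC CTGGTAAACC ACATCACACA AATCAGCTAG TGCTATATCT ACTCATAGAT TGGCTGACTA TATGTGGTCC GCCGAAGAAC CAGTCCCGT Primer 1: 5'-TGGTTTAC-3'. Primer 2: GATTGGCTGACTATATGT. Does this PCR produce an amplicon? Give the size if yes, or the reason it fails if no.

No product — the primers' 3' ends point away from each other.

Primer 1 (TGGTTTAC) has reverse complement GTAAACCA, which matches the top strand at positions 84–91; primer 1 anneals to the top strand there with its 3' end pointing upstream toward position 84.
Primer 2 (GATTGGCTGACTATATGT) matches the top strand directly at positions 128–145; it anneals to the bottom strand with its 3' end pointing downstream toward position 145.
The 3' ends diverge (primer 1 extends toward position 1, primer 2 toward position 169), so the primers never converge on a shared product.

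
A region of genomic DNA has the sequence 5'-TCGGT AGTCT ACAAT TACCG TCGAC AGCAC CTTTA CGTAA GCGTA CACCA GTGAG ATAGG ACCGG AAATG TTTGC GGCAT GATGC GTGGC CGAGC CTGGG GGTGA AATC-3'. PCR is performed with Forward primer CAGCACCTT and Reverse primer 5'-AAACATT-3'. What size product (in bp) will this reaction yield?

49 bp

Forward primer CAGCACCTT is found on the top strand at positions 25–33.
Taking the reverse complement of AAACATT gives AATGTTT, found at positions 67–73 on the template; the primer anneals here to the top strand with its 3' end pointing upstream.
The product runs from position 25 to position 73, so its length is 73 − 25 + 1 = 49 bp.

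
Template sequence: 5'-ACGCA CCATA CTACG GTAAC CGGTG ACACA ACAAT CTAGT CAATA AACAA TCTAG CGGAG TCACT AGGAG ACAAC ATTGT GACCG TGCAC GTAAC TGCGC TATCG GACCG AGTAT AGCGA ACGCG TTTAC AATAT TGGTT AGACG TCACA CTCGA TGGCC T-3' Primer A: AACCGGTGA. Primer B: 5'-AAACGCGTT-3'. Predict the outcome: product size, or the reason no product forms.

Yes — a 111 bp product.

Primer A (AACCGGTGA) matches the top strand at positions 18–26; it acts as a forward primer.
Primer B's reverse complement is AACGCGTTT, matching the top strand at positions 120–128; it acts as a reverse primer.
The 3' ends face each other across positions 18–128, giving a 111 bp product.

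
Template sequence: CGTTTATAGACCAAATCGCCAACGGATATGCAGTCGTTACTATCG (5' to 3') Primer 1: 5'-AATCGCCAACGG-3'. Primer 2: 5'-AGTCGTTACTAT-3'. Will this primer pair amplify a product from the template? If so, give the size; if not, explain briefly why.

No product — both primers anneal to the same strand and extend in the same direction.

Primer 1 (AATCGCCAACGG) matches the top strand at positions 14–25 (3' end points downstream).
Primer 2 (AGTCGTTACTAT) also matches the top strand directly, at positions 32–43 — its reverse complement ATAGTAACGACT is not present.
Both primers anneal to the bottom strand with 3' ends pointing the same way, so neither can prime synthesis back toward the other.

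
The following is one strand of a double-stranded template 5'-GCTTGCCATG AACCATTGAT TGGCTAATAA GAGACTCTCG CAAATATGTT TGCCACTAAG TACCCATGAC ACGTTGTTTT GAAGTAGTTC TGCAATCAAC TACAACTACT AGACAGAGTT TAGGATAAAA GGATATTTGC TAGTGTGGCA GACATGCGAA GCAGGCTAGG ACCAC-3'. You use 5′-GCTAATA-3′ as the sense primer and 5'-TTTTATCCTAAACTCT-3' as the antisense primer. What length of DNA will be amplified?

The forward primer matches the template at positions 23–29.
The reverse primer's reverse complement is AGAGTTTAGGATAAAA, which matches the template at positions 115–130.
The product runs from position 23 to position 130, so its length is 130 − 23 + 1 = 108 bp.

108 bp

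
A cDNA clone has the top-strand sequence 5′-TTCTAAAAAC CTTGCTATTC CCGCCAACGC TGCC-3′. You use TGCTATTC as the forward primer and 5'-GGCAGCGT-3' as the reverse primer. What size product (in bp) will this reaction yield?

22 bp

Scanning the template, TGCTATTC occurs at positions 13–20; this primer anneals to the bottom strand there with its 3' end pointing downstream.
The reverse primer's reverse complement is ACGCTGCC, which matches the template at positions 27–34.
Amplicon spans positions 13–34: 22 bp.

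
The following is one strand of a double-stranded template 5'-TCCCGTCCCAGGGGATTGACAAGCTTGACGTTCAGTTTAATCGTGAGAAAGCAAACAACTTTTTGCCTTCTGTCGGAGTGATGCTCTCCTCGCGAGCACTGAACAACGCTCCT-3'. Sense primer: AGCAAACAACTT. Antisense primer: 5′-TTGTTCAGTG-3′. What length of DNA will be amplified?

The forward primer matches the template at positions 50–61.
Reverse complement of the reverse primer: CACTGAACAA. This occurs on the top strand at positions 97–106.
Product length = (reverse-primer end) − (forward-primer start) + 1 = 106 − 50 + 1 = 57 bp.

57 bp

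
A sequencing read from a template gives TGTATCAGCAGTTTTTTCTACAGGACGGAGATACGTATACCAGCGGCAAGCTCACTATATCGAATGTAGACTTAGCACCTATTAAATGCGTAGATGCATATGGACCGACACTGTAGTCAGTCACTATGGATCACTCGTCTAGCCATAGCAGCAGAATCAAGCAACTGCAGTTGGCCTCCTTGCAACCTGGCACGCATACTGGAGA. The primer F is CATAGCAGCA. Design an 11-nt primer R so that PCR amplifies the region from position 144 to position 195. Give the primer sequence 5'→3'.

5'-GCGTGCCAGGT-3'

The product's 3' end on the top strand is position 195.
The reverse primer anneals to the top strand over positions 185–195, i.e. to ACCTGGCACGC.
Its sequence written 5'→3' is the reverse complement: GCGTGCCAGGT.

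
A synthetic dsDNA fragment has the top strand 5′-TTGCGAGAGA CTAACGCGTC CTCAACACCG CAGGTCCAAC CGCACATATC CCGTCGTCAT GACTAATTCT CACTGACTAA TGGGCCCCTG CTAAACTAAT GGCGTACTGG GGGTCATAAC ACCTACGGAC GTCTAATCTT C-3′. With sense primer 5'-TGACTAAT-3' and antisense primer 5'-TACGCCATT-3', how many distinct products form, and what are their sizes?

The forward primer TGACTAAT matches the top strand at positions 60–67, 74–81.
The reverse primer's reverse complement is AATGGCGTA, matching at positions 98–106.
Each forward site pairs with the reverse site to give a product ending at position 106: sizes 47, 33 bp.

Two products: 47 bp, 33 bp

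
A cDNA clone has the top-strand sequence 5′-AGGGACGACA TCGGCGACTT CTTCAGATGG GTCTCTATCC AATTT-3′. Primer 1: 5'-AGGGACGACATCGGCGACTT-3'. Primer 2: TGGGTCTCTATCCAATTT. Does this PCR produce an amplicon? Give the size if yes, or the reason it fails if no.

Primer 1 (AGGGACGACATCGGCGACTT) matches the top strand at positions 1–20 (3' end points downstream).
Primer 2 (TGGGTCTCTATCCAATTT) also matches the top strand directly, at positions 28–45 — its reverse complement AAATTGGATAGAGACCCA is not present.
Both primers anneal to the bottom strand with 3' ends pointing the same way, so neither can prime synthesis back toward the other.

No product — both primers anneal to the same strand and extend in the same direction.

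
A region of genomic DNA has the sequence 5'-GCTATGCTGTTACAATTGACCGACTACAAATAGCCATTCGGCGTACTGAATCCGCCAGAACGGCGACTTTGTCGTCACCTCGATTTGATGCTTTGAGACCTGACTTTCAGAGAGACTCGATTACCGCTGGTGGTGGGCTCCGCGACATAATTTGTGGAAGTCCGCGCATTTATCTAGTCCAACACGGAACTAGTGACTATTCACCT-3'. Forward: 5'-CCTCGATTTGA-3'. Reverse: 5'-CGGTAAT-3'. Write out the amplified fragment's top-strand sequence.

5'-CCTCGATTTGATGCTTTGAGACCTGACTTTCAGAGAGACTCGATTACCG-3'

Forward primer CCTCGATTTGA is found on the top strand at positions 78–88.
Reverse complement of the reverse primer: ATTACCG. This occurs on the top strand at positions 120–126.
The product is the template from position 78 through 126 (49 bp).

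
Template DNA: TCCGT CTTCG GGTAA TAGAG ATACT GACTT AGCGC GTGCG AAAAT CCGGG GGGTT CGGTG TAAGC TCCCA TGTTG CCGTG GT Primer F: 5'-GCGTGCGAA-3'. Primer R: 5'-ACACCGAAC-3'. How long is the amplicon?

28 bp

The forward primer matches the template at positions 34–42.
The reverse primer's reverse complement is GTTCGGTGT, which matches the template at positions 53–61.
Amplicon spans positions 34–61: 28 bp.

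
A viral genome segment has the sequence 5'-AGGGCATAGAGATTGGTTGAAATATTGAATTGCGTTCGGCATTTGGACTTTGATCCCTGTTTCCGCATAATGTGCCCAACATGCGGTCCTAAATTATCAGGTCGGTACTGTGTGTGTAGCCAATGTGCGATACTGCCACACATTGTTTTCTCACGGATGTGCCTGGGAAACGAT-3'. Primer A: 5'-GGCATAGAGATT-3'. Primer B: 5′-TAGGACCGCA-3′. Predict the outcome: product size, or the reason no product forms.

Yes — an 89 bp product.

Primer A (GGCATAGAGATT) matches the top strand at positions 3–14; it acts as a forward primer.
Primer B's reverse complement is TGCGGTCCTA, matching the top strand at positions 82–91; it acts as a reverse primer.
The 3' ends face each other across positions 3–91, giving an 89 bp product.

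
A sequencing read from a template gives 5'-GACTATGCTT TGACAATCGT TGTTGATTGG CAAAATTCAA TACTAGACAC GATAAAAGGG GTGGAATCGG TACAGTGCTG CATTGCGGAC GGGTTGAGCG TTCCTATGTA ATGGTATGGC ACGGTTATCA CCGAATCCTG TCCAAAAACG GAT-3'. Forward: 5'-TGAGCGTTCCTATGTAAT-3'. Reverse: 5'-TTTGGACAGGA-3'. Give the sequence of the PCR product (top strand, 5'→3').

Scanning the template, TGAGCGTTCCTATGTAAT occurs at positions 95–112; this primer anneals to the bottom strand there with its 3' end pointing downstream.
The reverse primer's reverse complement is TCCTGTCCAAA, which matches the template at positions 136–146.
The product is the template from position 95 through 146 (52 bp).

5'-TGAGCGTTCCTATGTAATGGTATGGCACGGTTATCACCGAATCCTGTCCAAA-3'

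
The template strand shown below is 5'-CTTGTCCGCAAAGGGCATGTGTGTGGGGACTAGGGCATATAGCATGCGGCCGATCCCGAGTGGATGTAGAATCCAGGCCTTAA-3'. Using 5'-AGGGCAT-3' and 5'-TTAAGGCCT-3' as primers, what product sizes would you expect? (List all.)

The forward primer AGGGCAT matches the top strand at positions 12–18, 32–38.
The reverse primer's reverse complement is AGGCCTTAA, matching at positions 75–83.
Each forward site pairs with the reverse site to give a product ending at position 83: sizes 72, 52 bp.

72 bp, 52 bp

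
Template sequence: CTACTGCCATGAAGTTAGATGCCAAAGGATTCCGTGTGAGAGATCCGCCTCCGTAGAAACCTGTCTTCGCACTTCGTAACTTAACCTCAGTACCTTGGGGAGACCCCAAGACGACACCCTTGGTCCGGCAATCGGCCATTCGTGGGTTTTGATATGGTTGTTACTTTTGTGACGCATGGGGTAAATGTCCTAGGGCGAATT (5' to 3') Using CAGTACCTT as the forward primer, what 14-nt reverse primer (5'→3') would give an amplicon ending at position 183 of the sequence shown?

The forward primer binds at positions 88–96; the product's 3' end on the top strand is position 183.
The reverse primer anneals to the top strand over positions 170–183, i.e. to TGACGCATGGGGTA.
Its sequence written 5'→3' is the reverse complement: TACCCCATGCGTCA.

5'-TACCCCATGCGTCA-3'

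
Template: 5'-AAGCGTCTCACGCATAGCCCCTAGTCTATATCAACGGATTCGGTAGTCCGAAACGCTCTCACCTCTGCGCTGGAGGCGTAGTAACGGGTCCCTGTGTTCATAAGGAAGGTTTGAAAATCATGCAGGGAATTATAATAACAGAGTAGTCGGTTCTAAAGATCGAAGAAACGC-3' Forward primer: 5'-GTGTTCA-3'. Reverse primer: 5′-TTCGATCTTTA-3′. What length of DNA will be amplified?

Forward primer GTGTTCA is found on the top strand at positions 94–100.
Reverse complement of the reverse primer: TAAAGATCGAA. This occurs on the top strand at positions 154–164.
The product runs from position 94 to position 164, so its length is 164 − 94 + 1 = 71 bp.

71 bp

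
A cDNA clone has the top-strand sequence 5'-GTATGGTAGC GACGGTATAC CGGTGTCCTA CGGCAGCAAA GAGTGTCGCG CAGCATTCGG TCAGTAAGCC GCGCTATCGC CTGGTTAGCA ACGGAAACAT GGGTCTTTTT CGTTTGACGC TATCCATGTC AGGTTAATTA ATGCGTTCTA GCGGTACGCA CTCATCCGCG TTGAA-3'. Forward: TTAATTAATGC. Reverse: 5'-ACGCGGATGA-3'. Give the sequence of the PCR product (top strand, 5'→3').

5'-TTAATTAATGCGTTCTAGCGGTACGCACTCATCCGCGT-3'

Forward primer TTAATTAATGC is found on the top strand at positions 134–144.
Taking the reverse complement of ACGCGGATGA gives TCATCCGCGT, found at positions 162–171 on the template; the primer anneals here to the top strand with its 3' end pointing upstream.
The product is the template from position 134 through 171 (38 bp).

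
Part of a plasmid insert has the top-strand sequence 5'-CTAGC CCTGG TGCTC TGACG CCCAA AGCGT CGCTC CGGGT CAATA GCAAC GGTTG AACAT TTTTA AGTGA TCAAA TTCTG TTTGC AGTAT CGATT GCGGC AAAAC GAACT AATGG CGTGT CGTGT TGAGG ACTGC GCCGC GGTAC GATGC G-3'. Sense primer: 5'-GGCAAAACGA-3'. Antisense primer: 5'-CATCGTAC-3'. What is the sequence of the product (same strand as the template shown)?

The forward primer matches the template at positions 98–107.
The reverse primer's reverse complement is GTACGATG, which matches the template at positions 142–149.
The product is the template from position 98 through 149 (52 bp).

5'-GGCAAAACGAACTAATGGCGTGTCGTGTTGAGGACTGCGCCGCGGTACGATG-3'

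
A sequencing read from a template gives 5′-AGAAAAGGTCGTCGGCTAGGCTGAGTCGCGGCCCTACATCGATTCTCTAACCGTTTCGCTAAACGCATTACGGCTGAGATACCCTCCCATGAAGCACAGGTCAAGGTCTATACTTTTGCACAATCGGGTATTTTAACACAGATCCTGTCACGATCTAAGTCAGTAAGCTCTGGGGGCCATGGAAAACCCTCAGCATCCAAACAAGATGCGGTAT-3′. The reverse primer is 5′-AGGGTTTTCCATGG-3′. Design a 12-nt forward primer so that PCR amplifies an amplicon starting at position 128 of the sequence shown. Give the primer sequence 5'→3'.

5'-GTATTTTAACAC-3'

The reverse primer's reverse complement CCATGGAAAACCCT matches the template at positions 177–190; the product starts at position 128.
The forward primer is identical to the top strand over positions 128–139: GTATTTTAACAC.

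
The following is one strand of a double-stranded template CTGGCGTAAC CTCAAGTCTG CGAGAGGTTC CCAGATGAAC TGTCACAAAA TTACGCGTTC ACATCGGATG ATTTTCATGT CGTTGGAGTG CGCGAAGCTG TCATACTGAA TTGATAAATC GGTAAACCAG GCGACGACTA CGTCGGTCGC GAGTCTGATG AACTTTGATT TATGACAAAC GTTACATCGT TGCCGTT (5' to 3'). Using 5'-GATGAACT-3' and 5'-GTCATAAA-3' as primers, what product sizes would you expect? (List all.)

143 bp, 20 bp

The forward primer GATGAACT matches the top strand at positions 34–41, 157–164.
The reverse primer's reverse complement is TTTATGAC, matching at positions 169–176.
Each forward site pairs with the reverse site to give a product ending at position 176: sizes 143, 20 bp.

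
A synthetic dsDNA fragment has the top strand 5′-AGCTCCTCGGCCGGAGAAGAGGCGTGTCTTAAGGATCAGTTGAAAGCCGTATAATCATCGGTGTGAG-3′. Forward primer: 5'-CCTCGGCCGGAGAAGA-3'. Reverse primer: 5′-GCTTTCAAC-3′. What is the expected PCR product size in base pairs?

Scanning the template, CCTCGGCCGGAGAAGA occurs at positions 5–20; this primer anneals to the bottom strand there with its 3' end pointing downstream.
Reverse complement of the reverse primer: GTTGAAAGC. This occurs on the top strand at positions 39–47.
Product length = (reverse-primer end) − (forward-primer start) + 1 = 47 − 5 + 1 = 43 bp.

43 bp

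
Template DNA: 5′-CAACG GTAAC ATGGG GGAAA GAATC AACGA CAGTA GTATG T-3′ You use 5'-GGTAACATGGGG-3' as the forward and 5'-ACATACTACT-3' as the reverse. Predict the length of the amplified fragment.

Scanning the template, GGTAACATGGGG occurs at positions 5–16; this primer anneals to the bottom strand there with its 3' end pointing downstream.
Taking the reverse complement of ACATACTACT gives AGTAGTATGT, found at positions 32–41 on the template; the primer anneals here to the top strand with its 3' end pointing upstream.
The product runs from position 5 to position 41, so its length is 41 − 5 + 1 = 37 bp.

37 bp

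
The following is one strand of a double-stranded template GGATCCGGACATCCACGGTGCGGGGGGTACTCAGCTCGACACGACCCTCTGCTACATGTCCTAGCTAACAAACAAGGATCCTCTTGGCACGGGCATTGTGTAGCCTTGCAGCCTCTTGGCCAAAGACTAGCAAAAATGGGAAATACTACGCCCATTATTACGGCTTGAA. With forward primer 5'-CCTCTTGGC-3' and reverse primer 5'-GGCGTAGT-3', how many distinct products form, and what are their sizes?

The forward primer CCTCTTGGC matches the top strand at positions 80–88, 112–120.
The reverse primer's reverse complement is ACTACGCC, matching at positions 145–152.
Each forward site pairs with the reverse site to give a product ending at position 152: sizes 73, 41 bp.

Two products: 73 bp, 41 bp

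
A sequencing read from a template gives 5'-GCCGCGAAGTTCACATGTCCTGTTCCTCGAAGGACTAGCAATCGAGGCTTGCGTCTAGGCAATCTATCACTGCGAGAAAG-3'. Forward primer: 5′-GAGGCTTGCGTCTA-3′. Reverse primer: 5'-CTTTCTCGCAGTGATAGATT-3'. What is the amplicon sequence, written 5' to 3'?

5'-GAGGCTTGCGTCTAGGCAATCTATCACTGCGAGAAAG-3'

Scanning the template, GAGGCTTGCGTCTA occurs at positions 44–57; this primer anneals to the bottom strand there with its 3' end pointing downstream.
The reverse primer's reverse complement is AATCTATCACTGCGAGAAAG, which matches the template at positions 61–80.
The product is the template from position 44 through 80 (37 bp).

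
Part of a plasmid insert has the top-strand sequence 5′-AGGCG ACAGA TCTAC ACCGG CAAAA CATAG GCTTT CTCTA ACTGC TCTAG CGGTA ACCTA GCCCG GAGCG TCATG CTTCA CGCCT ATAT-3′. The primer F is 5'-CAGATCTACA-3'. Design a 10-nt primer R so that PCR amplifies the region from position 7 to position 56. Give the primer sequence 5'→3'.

The product's 3' end on the top strand is position 56.
The reverse primer anneals to the top strand over positions 47–56, i.e. to CTAGCGGTAA.
Its sequence written 5'→3' is the reverse complement: TTACCGCTAG.

5'-TTACCGCTAG-3'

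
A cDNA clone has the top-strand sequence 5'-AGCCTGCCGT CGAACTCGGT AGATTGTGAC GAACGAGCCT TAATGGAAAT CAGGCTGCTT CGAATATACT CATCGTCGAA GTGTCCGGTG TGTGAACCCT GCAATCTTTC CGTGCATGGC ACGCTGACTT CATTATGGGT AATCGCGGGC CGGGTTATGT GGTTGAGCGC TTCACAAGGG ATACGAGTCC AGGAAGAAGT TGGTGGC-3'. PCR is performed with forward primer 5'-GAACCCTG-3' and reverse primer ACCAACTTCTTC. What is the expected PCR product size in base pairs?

111 bp

Forward primer GAACCCTG is found on the top strand at positions 94–101.
Reverse complement of the reverse primer: GAAGAAGTTGGT. This occurs on the top strand at positions 193–204.
Amplicon spans positions 94–204: 111 bp.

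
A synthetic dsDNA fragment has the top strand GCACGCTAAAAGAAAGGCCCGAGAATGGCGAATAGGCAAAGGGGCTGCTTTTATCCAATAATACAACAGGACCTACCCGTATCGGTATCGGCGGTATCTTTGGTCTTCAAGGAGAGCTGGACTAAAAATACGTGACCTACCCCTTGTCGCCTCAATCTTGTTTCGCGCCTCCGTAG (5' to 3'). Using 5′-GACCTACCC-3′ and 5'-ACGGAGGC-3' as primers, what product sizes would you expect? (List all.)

The forward primer GACCTACCC matches the top strand at positions 70–78, 134–142.
The reverse primer's reverse complement is GCCTCCGT, matching at positions 167–174.
Each forward site pairs with the reverse site to give a product ending at position 174: sizes 105, 41 bp.

105 bp, 41 bp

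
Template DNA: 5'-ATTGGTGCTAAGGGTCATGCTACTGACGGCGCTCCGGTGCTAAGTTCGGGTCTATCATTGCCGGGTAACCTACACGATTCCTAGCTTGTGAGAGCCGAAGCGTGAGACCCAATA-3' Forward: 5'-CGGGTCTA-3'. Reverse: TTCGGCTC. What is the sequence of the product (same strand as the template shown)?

5'-CGGGTCTATCATTGCCGGGTAACCTACACGATTCCTAGCTTGTGAGAGCCGAA-3'

Forward primer CGGGTCTA is found on the top strand at positions 47–54.
The reverse primer's reverse complement is GAGCCGAA, which matches the template at positions 92–99.
The product is the template from position 47 through 99 (53 bp).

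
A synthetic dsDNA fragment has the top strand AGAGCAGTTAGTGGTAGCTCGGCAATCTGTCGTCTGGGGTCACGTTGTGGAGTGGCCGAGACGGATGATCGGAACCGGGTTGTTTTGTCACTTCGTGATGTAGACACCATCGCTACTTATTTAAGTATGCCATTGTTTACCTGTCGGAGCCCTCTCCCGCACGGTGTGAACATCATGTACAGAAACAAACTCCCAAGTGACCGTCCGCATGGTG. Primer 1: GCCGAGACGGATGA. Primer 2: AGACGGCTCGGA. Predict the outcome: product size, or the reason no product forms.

Primer 2 (AGACGGCTCGGA) does not match the top strand, and its reverse complement TCCGAGCCGTCT does not match either.
With no annealing site for primer 2, no amplification occurs.

No product — primer 2 has no binding site in the template.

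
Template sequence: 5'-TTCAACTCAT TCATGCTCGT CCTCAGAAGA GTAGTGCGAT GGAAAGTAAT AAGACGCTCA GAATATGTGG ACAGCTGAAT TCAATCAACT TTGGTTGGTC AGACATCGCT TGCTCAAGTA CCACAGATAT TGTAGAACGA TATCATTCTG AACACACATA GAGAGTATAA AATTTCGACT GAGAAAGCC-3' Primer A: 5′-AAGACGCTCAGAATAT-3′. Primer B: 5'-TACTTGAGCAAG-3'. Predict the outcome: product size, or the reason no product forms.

Primer A (AAGACGCTCAGAATAT) matches the top strand at positions 51–66; it acts as a forward primer.
Primer B's reverse complement is CTTGCTCAAGTA, matching the top strand at positions 109–120; it acts as a reverse primer.
The 3' ends face each other across positions 51–120, giving a 70 bp product.

Yes — a 70 bp product.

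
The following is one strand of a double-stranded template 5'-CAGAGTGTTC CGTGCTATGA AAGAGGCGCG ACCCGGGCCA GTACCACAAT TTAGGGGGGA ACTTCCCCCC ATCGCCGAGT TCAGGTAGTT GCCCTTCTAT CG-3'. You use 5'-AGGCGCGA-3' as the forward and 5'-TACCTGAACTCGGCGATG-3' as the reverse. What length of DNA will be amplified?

64 bp

Forward primer AGGCGCGA is found on the top strand at positions 24–31.
Taking the reverse complement of TACCTGAACTCGGCGATG gives CATCGCCGAGTTCAGGTA, found at positions 70–87 on the template; the primer anneals here to the top strand with its 3' end pointing upstream.
Product length = (reverse-primer end) − (forward-primer start) + 1 = 87 − 24 + 1 = 64 bp.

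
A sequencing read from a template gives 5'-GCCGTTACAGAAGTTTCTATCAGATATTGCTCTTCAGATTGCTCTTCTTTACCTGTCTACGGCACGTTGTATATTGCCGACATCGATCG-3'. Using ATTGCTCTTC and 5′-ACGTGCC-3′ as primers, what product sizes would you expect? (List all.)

The forward primer ATTGCTCTTC matches the top strand at positions 26–35, 38–47.
The reverse primer's reverse complement is GGCACGT, matching at positions 61–67.
Each forward site pairs with the reverse site to give a product ending at position 67: sizes 42, 30 bp.

42 bp, 30 bp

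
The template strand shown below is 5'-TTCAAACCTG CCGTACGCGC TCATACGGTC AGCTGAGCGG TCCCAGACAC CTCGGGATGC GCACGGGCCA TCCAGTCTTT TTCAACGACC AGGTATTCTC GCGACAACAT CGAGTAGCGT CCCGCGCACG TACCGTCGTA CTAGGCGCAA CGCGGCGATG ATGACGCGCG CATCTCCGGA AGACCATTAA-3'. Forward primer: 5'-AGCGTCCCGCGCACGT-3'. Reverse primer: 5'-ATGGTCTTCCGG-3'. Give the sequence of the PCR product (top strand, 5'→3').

Scanning the template, AGCGTCCCGCGCACGT occurs at positions 116–131; this primer anneals to the bottom strand there with its 3' end pointing downstream.
The reverse primer's reverse complement is CCGGAAGACCAT, which matches the template at positions 176–187.
The product is the template from position 116 through 187 (72 bp).

5'-AGCGTCCCGCGCACGTACCGTCGTACTAGGCGCAACGCGGCGATGATGACGCGCGCATCTCCGGAAGACCAT-3'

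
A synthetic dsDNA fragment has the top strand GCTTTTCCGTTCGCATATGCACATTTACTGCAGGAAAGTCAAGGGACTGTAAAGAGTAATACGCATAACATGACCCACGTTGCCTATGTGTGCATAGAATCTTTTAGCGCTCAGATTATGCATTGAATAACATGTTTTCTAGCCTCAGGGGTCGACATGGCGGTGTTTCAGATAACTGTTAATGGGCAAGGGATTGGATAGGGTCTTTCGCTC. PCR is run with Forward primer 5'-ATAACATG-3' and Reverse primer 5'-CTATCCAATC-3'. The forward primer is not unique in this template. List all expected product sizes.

The forward primer ATAACATG matches the top strand at positions 65–72, 127–134.
The reverse primer's reverse complement is GATTGGATAG, matching at positions 192–201.
Each forward site pairs with the reverse site to give a product ending at position 201: sizes 137, 75 bp.

137 bp, 75 bp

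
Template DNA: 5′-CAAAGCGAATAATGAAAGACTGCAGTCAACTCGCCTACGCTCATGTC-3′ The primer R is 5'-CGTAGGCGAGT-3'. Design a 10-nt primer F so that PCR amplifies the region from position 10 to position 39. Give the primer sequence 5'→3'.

5'-TAATGAAAGA-3'

The reverse primer's reverse complement ACTCGCCTACG matches the template at positions 29–39; the product starts at position 10.
The forward primer is identical to the top strand over positions 10–19: TAATGAAAGA.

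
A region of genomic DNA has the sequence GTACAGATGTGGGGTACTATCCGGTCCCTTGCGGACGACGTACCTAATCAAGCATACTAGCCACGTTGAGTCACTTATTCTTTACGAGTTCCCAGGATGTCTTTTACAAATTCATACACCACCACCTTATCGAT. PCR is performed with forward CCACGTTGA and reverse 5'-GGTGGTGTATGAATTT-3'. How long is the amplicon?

Scanning the template, CCACGTTGA occurs at positions 61–69; this primer anneals to the bottom strand there with its 3' end pointing downstream.
The reverse primer's reverse complement is AAATTCATACACCACC, which matches the template at positions 108–123.
Amplicon spans positions 61–123: 63 bp.

63 bp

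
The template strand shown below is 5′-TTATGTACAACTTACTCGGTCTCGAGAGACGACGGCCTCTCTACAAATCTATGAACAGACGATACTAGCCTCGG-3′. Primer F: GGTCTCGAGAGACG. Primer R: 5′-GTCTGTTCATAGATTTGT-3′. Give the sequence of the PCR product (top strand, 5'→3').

The forward primer matches the template at positions 18–31.
Taking the reverse complement of GTCTGTTCATAGATTTGT gives ACAAATCTATGAACAGAC, found at positions 43–60 on the template; the primer anneals here to the top strand with its 3' end pointing upstream.
The product is the template from position 18 through 60 (43 bp).

5'-GGTCTCGAGAGACGACGGCCTCTCTACAAATCTATGAACAGAC-3'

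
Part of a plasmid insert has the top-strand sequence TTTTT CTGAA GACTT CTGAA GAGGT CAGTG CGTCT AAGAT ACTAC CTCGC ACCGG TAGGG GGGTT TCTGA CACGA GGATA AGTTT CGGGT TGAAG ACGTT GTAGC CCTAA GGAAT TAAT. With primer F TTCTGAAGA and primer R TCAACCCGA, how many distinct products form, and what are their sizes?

The forward primer TTCTGAAGA matches the top strand at positions 4–12, 14–22.
The reverse primer's reverse complement is TCGGGTTGA, matching at positions 85–93.
Each forward site pairs with the reverse site to give a product ending at position 93: sizes 90, 80 bp.

Two products: 90 bp, 80 bp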